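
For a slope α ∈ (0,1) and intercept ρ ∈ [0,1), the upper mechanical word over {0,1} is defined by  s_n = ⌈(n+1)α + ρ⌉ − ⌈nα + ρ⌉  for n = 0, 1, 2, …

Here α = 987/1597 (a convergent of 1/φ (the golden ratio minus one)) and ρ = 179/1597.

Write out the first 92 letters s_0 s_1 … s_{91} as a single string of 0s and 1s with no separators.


n=0: ⌈(1·987+179)/1597⌉ − ⌈(0·987+179)/1597⌉ = ⌈1166/1597⌉ − ⌈179/1597⌉ = 1 − 1 = 0
n=1: ⌈(2·987+179)/1597⌉ − ⌈(1·987+179)/1597⌉ = ⌈2153/1597⌉ − ⌈1166/1597⌉ = 2 − 1 = 1
n=2: ⌈(3·987+179)/1597⌉ − ⌈(2·987+179)/1597⌉ = ⌈3140/1597⌉ − ⌈2153/1597⌉ = 2 − 2 = 0
n=3: ⌈(4·987+179)/1597⌉ − ⌈(3·987+179)/1597⌉ = ⌈4127/1597⌉ − ⌈3140/1597⌉ = 3 − 2 = 1
n=4: ⌈(5·987+179)/1597⌉ − ⌈(4·987+179)/1597⌉ = ⌈5114/1597⌉ − ⌈4127/1597⌉ = 4 − 3 = 1
n=5: ⌈(6·987+179)/1597⌉ − ⌈(5·987+179)/1597⌉ = ⌈6101/1597⌉ − ⌈5114/1597⌉ = 4 − 4 = 0
n=6: ⌈(7·987+179)/1597⌉ − ⌈(6·987+179)/1597⌉ = ⌈7088/1597⌉ − ⌈6101/1597⌉ = 5 − 4 = 1
n=7: ⌈(8·987+179)/1597⌉ − ⌈(7·987+179)/1597⌉ = ⌈8075/1597⌉ − ⌈7088/1597⌉ = 6 − 5 = 1
n=8: ⌈(9·987+179)/1597⌉ − ⌈(8·987+179)/1597⌉ = ⌈9062/1597⌉ − ⌈8075/1597⌉ = 6 − 6 = 0
n=9: ⌈(10·987+179)/1597⌉ − ⌈(9·987+179)/1597⌉ = ⌈10049/1597⌉ − ⌈9062/1597⌉ = 7 − 6 = 1
n=10: ⌈(11·987+179)/1597⌉ − ⌈(10·987+179)/1597⌉ = ⌈11036/1597⌉ − ⌈10049/1597⌉ = 7 − 7 = 0
n=11: ⌈(12·987+179)/1597⌉ − ⌈(11·987+179)/1597⌉ = ⌈12023/1597⌉ − ⌈11036/1597⌉ = 8 − 7 = 1
n=12: ⌈(13·987+179)/1597⌉ − ⌈(12·987+179)/1597⌉ = ⌈13010/1597⌉ − ⌈12023/1597⌉ = 9 − 8 = 1
n=13: ⌈(14·987+179)/1597⌉ − ⌈(13·987+179)/1597⌉ = ⌈13997/1597⌉ − ⌈13010/1597⌉ = 9 − 9 = 0
n=14: ⌈(15·987+179)/1597⌉ − ⌈(14·987+179)/1597⌉ = ⌈14984/1597⌉ − ⌈13997/1597⌉ = 10 − 9 = 1
n=15: ⌈(16·987+179)/1597⌉ − ⌈(15·987+179)/1597⌉ = ⌈15971/1597⌉ − ⌈14984/1597⌉ = 11 − 10 = 1
n=16: ⌈(17·987+179)/1597⌉ − ⌈(16·987+179)/1597⌉ = ⌈16958/1597⌉ − ⌈15971/1597⌉ = 11 − 11 = 0
n=17: ⌈(18·987+179)/1597⌉ − ⌈(17·987+179)/1597⌉ = ⌈17945/1597⌉ − ⌈16958/1597⌉ = 12 − 11 = 1
n=18: ⌈(19·987+179)/1597⌉ − ⌈(18·987+179)/1597⌉ = ⌈18932/1597⌉ − ⌈17945/1597⌉ = 12 − 12 = 0
n=19: ⌈(20·987+179)/1597⌉ − ⌈(19·987+179)/1597⌉ = ⌈19919/1597⌉ − ⌈18932/1597⌉ = 13 − 12 = 1
n=20: ⌈(21·987+179)/1597⌉ − ⌈(20·987+179)/1597⌉ = ⌈20906/1597⌉ − ⌈19919/1597⌉ = 14 − 13 = 1
n=21: ⌈(22·987+179)/1597⌉ − ⌈(21·987+179)/1597⌉ = ⌈21893/1597⌉ − ⌈20906/1597⌉ = 14 − 14 = 0
n=22: ⌈(23·987+179)/1597⌉ − ⌈(22·987+179)/1597⌉ = ⌈22880/1597⌉ − ⌈21893/1597⌉ = 15 − 14 = 1
n=23: ⌈(24·987+179)/1597⌉ − ⌈(23·987+179)/1597⌉ = ⌈23867/1597⌉ − ⌈22880/1597⌉ = 15 − 15 = 0
n=24: ⌈(25·987+179)/1597⌉ − ⌈(24·987+179)/1597⌉ = ⌈24854/1597⌉ − ⌈23867/1597⌉ = 16 − 15 = 1
n=25: ⌈(26·987+179)/1597⌉ − ⌈(25·987+179)/1597⌉ = ⌈25841/1597⌉ − ⌈24854/1597⌉ = 17 − 16 = 1
n=26: ⌈(27·987+179)/1597⌉ − ⌈(26·987+179)/1597⌉ = ⌈26828/1597⌉ − ⌈25841/1597⌉ = 17 − 17 = 0
n=27: ⌈(28·987+179)/1597⌉ − ⌈(27·987+179)/1597⌉ = ⌈27815/1597⌉ − ⌈26828/1597⌉ = 18 − 17 = 1
n=28: ⌈(29·987+179)/1597⌉ − ⌈(28·987+179)/1597⌉ = ⌈28802/1597⌉ − ⌈27815/1597⌉ = 19 − 18 = 1
n=29: ⌈(30·987+179)/1597⌉ − ⌈(29·987+179)/1597⌉ = ⌈29789/1597⌉ − ⌈28802/1597⌉ = 19 − 19 = 0
n=30: ⌈(31·987+179)/1597⌉ − ⌈(30·987+179)/1597⌉ = ⌈30776/1597⌉ − ⌈29789/1597⌉ = 20 − 19 = 1
n=31: ⌈(32·987+179)/1597⌉ − ⌈(31·987+179)/1597⌉ = ⌈31763/1597⌉ − ⌈30776/1597⌉ = 20 − 20 = 0
n=32: ⌈(33·987+179)/1597⌉ − ⌈(32·987+179)/1597⌉ = ⌈32750/1597⌉ − ⌈31763/1597⌉ = 21 − 20 = 1
n=33: ⌈(34·987+179)/1597⌉ − ⌈(33·987+179)/1597⌉ = ⌈33737/1597⌉ − ⌈32750/1597⌉ = 22 − 21 = 1
n=34: ⌈(35·987+179)/1597⌉ − ⌈(34·987+179)/1597⌉ = ⌈34724/1597⌉ − ⌈33737/1597⌉ = 22 − 22 = 0
n=35: ⌈(36·987+179)/1597⌉ − ⌈(35·987+179)/1597⌉ = ⌈35711/1597⌉ − ⌈34724/1597⌉ = 23 − 22 = 1
n=36: ⌈(37·987+179)/1597⌉ − ⌈(36·987+179)/1597⌉ = ⌈36698/1597⌉ − ⌈35711/1597⌉ = 23 − 23 = 0
n=37: ⌈(38·987+179)/1597⌉ − ⌈(37·987+179)/1597⌉ = ⌈37685/1597⌉ − ⌈36698/1597⌉ = 24 − 23 = 1
n=38: ⌈(39·987+179)/1597⌉ − ⌈(38·987+179)/1597⌉ = ⌈38672/1597⌉ − ⌈37685/1597⌉ = 25 − 24 = 1
n=39: ⌈(40·987+179)/1597⌉ − ⌈(39·987+179)/1597⌉ = ⌈39659/1597⌉ − ⌈38672/1597⌉ = 25 − 25 = 0
n=40: ⌈(41·987+179)/1597⌉ − ⌈(40·987+179)/1597⌉ = ⌈40646/1597⌉ − ⌈39659/1597⌉ = 26 − 25 = 1
n=41: ⌈(42·987+179)/1597⌉ − ⌈(41·987+179)/1597⌉ = ⌈41633/1597⌉ − ⌈40646/1597⌉ = 27 − 26 = 1
n=42: ⌈(43·987+179)/1597⌉ − ⌈(42·987+179)/1597⌉ = ⌈42620/1597⌉ − ⌈41633/1597⌉ = 27 − 27 = 0
n=43: ⌈(44·987+179)/1597⌉ − ⌈(43·987+179)/1597⌉ = ⌈43607/1597⌉ − ⌈42620/1597⌉ = 28 − 27 = 1
n=44: ⌈(45·987+179)/1597⌉ − ⌈(44·987+179)/1597⌉ = ⌈44594/1597⌉ − ⌈43607/1597⌉ = 28 − 28 = 0
n=45: ⌈(46·987+179)/1597⌉ − ⌈(45·987+179)/1597⌉ = ⌈45581/1597⌉ − ⌈44594/1597⌉ = 29 − 28 = 1
n=46: ⌈(47·987+179)/1597⌉ − ⌈(46·987+179)/1597⌉ = ⌈46568/1597⌉ − ⌈45581/1597⌉ = 30 − 29 = 1
n=47: ⌈(48·987+179)/1597⌉ − ⌈(47·987+179)/1597⌉ = ⌈47555/1597⌉ − ⌈46568/1597⌉ = 30 − 30 = 0
n=48: ⌈(49·987+179)/1597⌉ − ⌈(48·987+179)/1597⌉ = ⌈48542/1597⌉ − ⌈47555/1597⌉ = 31 − 30 = 1
n=49: ⌈(50·987+179)/1597⌉ − ⌈(49·987+179)/1597⌉ = ⌈49529/1597⌉ − ⌈48542/1597⌉ = 32 − 31 = 1
n=50: ⌈(51·987+179)/1597⌉ − ⌈(50·987+179)/1597⌉ = ⌈50516/1597⌉ − ⌈49529/1597⌉ = 32 − 32 = 0
n=51: ⌈(52·987+179)/1597⌉ − ⌈(51·987+179)/1597⌉ = ⌈51503/1597⌉ − ⌈50516/1597⌉ = 33 − 32 = 1
n=52: ⌈(53·987+179)/1597⌉ − ⌈(52·987+179)/1597⌉ = ⌈52490/1597⌉ − ⌈51503/1597⌉ = 33 − 33 = 0
n=53: ⌈(54·987+179)/1597⌉ − ⌈(53·987+179)/1597⌉ = ⌈53477/1597⌉ − ⌈52490/1597⌉ = 34 − 33 = 1
n=54: ⌈(55·987+179)/1597⌉ − ⌈(54·987+179)/1597⌉ = ⌈54464/1597⌉ − ⌈53477/1597⌉ = 35 − 34 = 1
n=55: ⌈(56·987+179)/1597⌉ − ⌈(55·987+179)/1597⌉ = ⌈55451/1597⌉ − ⌈54464/1597⌉ = 35 − 35 = 0
n=56: ⌈(57·987+179)/1597⌉ − ⌈(56·987+179)/1597⌉ = ⌈56438/1597⌉ − ⌈55451/1597⌉ = 36 − 35 = 1
n=57: ⌈(58·987+179)/1597⌉ − ⌈(57·987+179)/1597⌉ = ⌈57425/1597⌉ − ⌈56438/1597⌉ = 36 − 36 = 0
n=58: ⌈(59·987+179)/1597⌉ − ⌈(58·987+179)/1597⌉ = ⌈58412/1597⌉ − ⌈57425/1597⌉ = 37 − 36 = 1
n=59: ⌈(60·987+179)/1597⌉ − ⌈(59·987+179)/1597⌉ = ⌈59399/1597⌉ − ⌈58412/1597⌉ = 38 − 37 = 1
n=60: ⌈(61·987+179)/1597⌉ − ⌈(60·987+179)/1597⌉ = ⌈60386/1597⌉ − ⌈59399/1597⌉ = 38 − 38 = 0
n=61: ⌈(62·987+179)/1597⌉ − ⌈(61·987+179)/1597⌉ = ⌈61373/1597⌉ − ⌈60386/1597⌉ = 39 − 38 = 1
n=62: ⌈(63·987+179)/1597⌉ − ⌈(62·987+179)/1597⌉ = ⌈62360/1597⌉ − ⌈61373/1597⌉ = 40 − 39 = 1
n=63: ⌈(64·987+179)/1597⌉ − ⌈(63·987+179)/1597⌉ = ⌈63347/1597⌉ − ⌈62360/1597⌉ = 40 − 40 = 0
n=64: ⌈(65·987+179)/1597⌉ − ⌈(64·987+179)/1597⌉ = ⌈64334/1597⌉ − ⌈63347/1597⌉ = 41 − 40 = 1
n=65: ⌈(66·987+179)/1597⌉ − ⌈(65·987+179)/1597⌉ = ⌈65321/1597⌉ − ⌈64334/1597⌉ = 41 − 41 = 0
n=66: ⌈(67·987+179)/1597⌉ − ⌈(66·987+179)/1597⌉ = ⌈66308/1597⌉ − ⌈65321/1597⌉ = 42 − 41 = 1
n=67: ⌈(68·987+179)/1597⌉ − ⌈(67·987+179)/1597⌉ = ⌈67295/1597⌉ − ⌈66308/1597⌉ = 43 − 42 = 1
n=68: ⌈(69·987+179)/1597⌉ − ⌈(68·987+179)/1597⌉ = ⌈68282/1597⌉ − ⌈67295/1597⌉ = 43 − 43 = 0
n=69: ⌈(70·987+179)/1597⌉ − ⌈(69·987+179)/1597⌉ = ⌈69269/1597⌉ − ⌈68282/1597⌉ = 44 − 43 = 1
n=70: ⌈(71·987+179)/1597⌉ − ⌈(70·987+179)/1597⌉ = ⌈70256/1597⌉ − ⌈69269/1597⌉ = 44 − 44 = 0
n=71: ⌈(72·987+179)/1597⌉ − ⌈(71·987+179)/1597⌉ = ⌈71243/1597⌉ − ⌈70256/1597⌉ = 45 − 44 = 1
n=72: ⌈(73·987+179)/1597⌉ − ⌈(72·987+179)/1597⌉ = ⌈72230/1597⌉ − ⌈71243/1597⌉ = 46 − 45 = 1
n=73: ⌈(74·987+179)/1597⌉ − ⌈(73·987+179)/1597⌉ = ⌈73217/1597⌉ − ⌈72230/1597⌉ = 46 − 46 = 0
n=74: ⌈(75·987+179)/1597⌉ − ⌈(74·987+179)/1597⌉ = ⌈74204/1597⌉ − ⌈73217/1597⌉ = 47 − 46 = 1
n=75: ⌈(76·987+179)/1597⌉ − ⌈(75·987+179)/1597⌉ = ⌈75191/1597⌉ − ⌈74204/1597⌉ = 48 − 47 = 1
n=76: ⌈(77·987+179)/1597⌉ − ⌈(76·987+179)/1597⌉ = ⌈76178/1597⌉ − ⌈75191/1597⌉ = 48 − 48 = 0
n=77: ⌈(78·987+179)/1597⌉ − ⌈(77·987+179)/1597⌉ = ⌈77165/1597⌉ − ⌈76178/1597⌉ = 49 − 48 = 1
n=78: ⌈(79·987+179)/1597⌉ − ⌈(78·987+179)/1597⌉ = ⌈78152/1597⌉ − ⌈77165/1597⌉ = 49 − 49 = 0
n=79: ⌈(80·987+179)/1597⌉ − ⌈(79·987+179)/1597⌉ = ⌈79139/1597⌉ − ⌈78152/1597⌉ = 50 − 49 = 1
n=80: ⌈(81·987+179)/1597⌉ − ⌈(80·987+179)/1597⌉ = ⌈80126/1597⌉ − ⌈79139/1597⌉ = 51 − 50 = 1
n=81: ⌈(82·987+179)/1597⌉ − ⌈(81·987+179)/1597⌉ = ⌈81113/1597⌉ − ⌈80126/1597⌉ = 51 − 51 = 0
n=82: ⌈(83·987+179)/1597⌉ − ⌈(82·987+179)/1597⌉ = ⌈82100/1597⌉ − ⌈81113/1597⌉ = 52 − 51 = 1
n=83: ⌈(84·987+179)/1597⌉ − ⌈(83·987+179)/1597⌉ = ⌈83087/1597⌉ − ⌈82100/1597⌉ = 53 − 52 = 1
n=84: ⌈(85·987+179)/1597⌉ − ⌈(84·987+179)/1597⌉ = ⌈84074/1597⌉ − ⌈83087/1597⌉ = 53 − 53 = 0
n=85: ⌈(86·987+179)/1597⌉ − ⌈(85·987+179)/1597⌉ = ⌈85061/1597⌉ − ⌈84074/1597⌉ = 54 − 53 = 1
n=86: ⌈(87·987+179)/1597⌉ − ⌈(86·987+179)/1597⌉ = ⌈86048/1597⌉ − ⌈85061/1597⌉ = 54 − 54 = 0
n=87: ⌈(88·987+179)/1597⌉ − ⌈(87·987+179)/1597⌉ = ⌈87035/1597⌉ − ⌈86048/1597⌉ = 55 − 54 = 1
n=88: ⌈(89·987+179)/1597⌉ − ⌈(88·987+179)/1597⌉ = ⌈88022/1597⌉ − ⌈87035/1597⌉ = 56 − 55 = 1
n=89: ⌈(90·987+179)/1597⌉ − ⌈(89·987+179)/1597⌉ = ⌈89009/1597⌉ − ⌈88022/1597⌉ = 56 − 56 = 0
n=90: ⌈(91·987+179)/1597⌉ − ⌈(90·987+179)/1597⌉ = ⌈89996/1597⌉ − ⌈89009/1597⌉ = 57 − 56 = 1
n=91: ⌈(92·987+179)/1597⌉ − ⌈(91·987+179)/1597⌉ = ⌈90983/1597⌉ − ⌈89996/1597⌉ = 57 − 57 = 0

01011011010110110101101011011010110101101101011011010110101101101011010110110101101101011010


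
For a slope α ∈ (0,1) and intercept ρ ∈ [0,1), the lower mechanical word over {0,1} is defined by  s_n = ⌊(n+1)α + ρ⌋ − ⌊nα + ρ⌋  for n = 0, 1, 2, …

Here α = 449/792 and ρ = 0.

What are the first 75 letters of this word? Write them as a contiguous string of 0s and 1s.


010101011010101101010110101011010101011010101101010110101011010101011010101

n=0: ⌊(1·449)/792⌋ − ⌊(0·449)/792⌋ = ⌊449/792⌋ − ⌊0/792⌋ = 0 − 0 = 0
n=1: ⌊(2·449)/792⌋ − ⌊(1·449)/792⌋ = ⌊898/792⌋ − ⌊449/792⌋ = 1 − 0 = 1
n=2: ⌊(3·449)/792⌋ − ⌊(2·449)/792⌋ = ⌊1347/792⌋ − ⌊898/792⌋ = 1 − 1 = 0
n=3: ⌊(4·449)/792⌋ − ⌊(3·449)/792⌋ = ⌊1796/792⌋ − ⌊1347/792⌋ = 2 − 1 = 1
n=4: ⌊(5·449)/792⌋ − ⌊(4·449)/792⌋ = ⌊2245/792⌋ − ⌊1796/792⌋ = 2 − 2 = 0
n=5: ⌊(6·449)/792⌋ − ⌊(5·449)/792⌋ = ⌊2694/792⌋ − ⌊2245/792⌋ = 3 − 2 = 1
n=6: ⌊(7·449)/792⌋ − ⌊(6·449)/792⌋ = ⌊3143/792⌋ − ⌊2694/792⌋ = 3 − 3 = 0
n=7: ⌊(8·449)/792⌋ − ⌊(7·449)/792⌋ = ⌊3592/792⌋ − ⌊3143/792⌋ = 4 − 3 = 1
n=8: ⌊(9·449)/792⌋ − ⌊(8·449)/792⌋ = ⌊4041/792⌋ − ⌊3592/792⌋ = 5 − 4 = 1
n=9: ⌊(10·449)/792⌋ − ⌊(9·449)/792⌋ = ⌊4490/792⌋ − ⌊4041/792⌋ = 5 − 5 = 0
n=10: ⌊(11·449)/792⌋ − ⌊(10·449)/792⌋ = ⌊4939/792⌋ − ⌊4490/792⌋ = 6 − 5 = 1
n=11: ⌊(12·449)/792⌋ − ⌊(11·449)/792⌋ = ⌊5388/792⌋ − ⌊4939/792⌋ = 6 − 6 = 0
n=12: ⌊(13·449)/792⌋ − ⌊(12·449)/792⌋ = ⌊5837/792⌋ − ⌊5388/792⌋ = 7 − 6 = 1
n=13: ⌊(14·449)/792⌋ − ⌊(13·449)/792⌋ = ⌊6286/792⌋ − ⌊5837/792⌋ = 7 − 7 = 0
n=14: ⌊(15·449)/792⌋ − ⌊(14·449)/792⌋ = ⌊6735/792⌋ − ⌊6286/792⌋ = 8 − 7 = 1
n=15: ⌊(16·449)/792⌋ − ⌊(15·449)/792⌋ = ⌊7184/792⌋ − ⌊6735/792⌋ = 9 − 8 = 1
n=16: ⌊(17·449)/792⌋ − ⌊(16·449)/792⌋ = ⌊7633/792⌋ − ⌊7184/792⌋ = 9 − 9 = 0
n=17: ⌊(18·449)/792⌋ − ⌊(17·449)/792⌋ = ⌊8082/792⌋ − ⌊7633/792⌋ = 10 − 9 = 1
n=18: ⌊(19·449)/792⌋ − ⌊(18·449)/792⌋ = ⌊8531/792⌋ − ⌊8082/792⌋ = 10 − 10 = 0
n=19: ⌊(20·449)/792⌋ − ⌊(19·449)/792⌋ = ⌊8980/792⌋ − ⌊8531/792⌋ = 11 − 10 = 1
n=20: ⌊(21·449)/792⌋ − ⌊(20·449)/792⌋ = ⌊9429/792⌋ − ⌊8980/792⌋ = 11 − 11 = 0
n=21: ⌊(22·449)/792⌋ − ⌊(21·449)/792⌋ = ⌊9878/792⌋ − ⌊9429/792⌋ = 12 − 11 = 1
n=22: ⌊(23·449)/792⌋ − ⌊(22·449)/792⌋ = ⌊10327/792⌋ − ⌊9878/792⌋ = 13 − 12 = 1
n=23: ⌊(24·449)/792⌋ − ⌊(23·449)/792⌋ = ⌊10776/792⌋ − ⌊10327/792⌋ = 13 − 13 = 0
n=24: ⌊(25·449)/792⌋ − ⌊(24·449)/792⌋ = ⌊11225/792⌋ − ⌊10776/792⌋ = 14 − 13 = 1
n=25: ⌊(26·449)/792⌋ − ⌊(25·449)/792⌋ = ⌊11674/792⌋ − ⌊11225/792⌋ = 14 − 14 = 0
n=26: ⌊(27·449)/792⌋ − ⌊(26·449)/792⌋ = ⌊12123/792⌋ − ⌊11674/792⌋ = 15 − 14 = 1
n=27: ⌊(28·449)/792⌋ − ⌊(27·449)/792⌋ = ⌊12572/792⌋ − ⌊12123/792⌋ = 15 − 15 = 0
n=28: ⌊(29·449)/792⌋ − ⌊(28·449)/792⌋ = ⌊13021/792⌋ − ⌊12572/792⌋ = 16 − 15 = 1
n=29: ⌊(30·449)/792⌋ − ⌊(29·449)/792⌋ = ⌊13470/792⌋ − ⌊13021/792⌋ = 17 − 16 = 1
n=30: ⌊(31·449)/792⌋ − ⌊(30·449)/792⌋ = ⌊13919/792⌋ − ⌊13470/792⌋ = 17 − 17 = 0
n=31: ⌊(32·449)/792⌋ − ⌊(31·449)/792⌋ = ⌊14368/792⌋ − ⌊13919/792⌋ = 18 − 17 = 1
n=32: ⌊(33·449)/792⌋ − ⌊(32·449)/792⌋ = ⌊14817/792⌋ − ⌊14368/792⌋ = 18 − 18 = 0
n=33: ⌊(34·449)/792⌋ − ⌊(33·449)/792⌋ = ⌊15266/792⌋ − ⌊14817/792⌋ = 19 − 18 = 1
n=34: ⌊(35·449)/792⌋ − ⌊(34·449)/792⌋ = ⌊15715/792⌋ − ⌊15266/792⌋ = 19 − 19 = 0
n=35: ⌊(36·449)/792⌋ − ⌊(35·449)/792⌋ = ⌊16164/792⌋ − ⌊15715/792⌋ = 20 − 19 = 1
n=36: ⌊(37·449)/792⌋ − ⌊(36·449)/792⌋ = ⌊16613/792⌋ − ⌊16164/792⌋ = 20 − 20 = 0
n=37: ⌊(38·449)/792⌋ − ⌊(37·449)/792⌋ = ⌊17062/792⌋ − ⌊16613/792⌋ = 21 − 20 = 1
n=38: ⌊(39·449)/792⌋ − ⌊(38·449)/792⌋ = ⌊17511/792⌋ − ⌊17062/792⌋ = 22 − 21 = 1
n=39: ⌊(40·449)/792⌋ − ⌊(39·449)/792⌋ = ⌊17960/792⌋ − ⌊17511/792⌋ = 22 − 22 = 0
n=40: ⌊(41·449)/792⌋ − ⌊(40·449)/792⌋ = ⌊18409/792⌋ − ⌊17960/792⌋ = 23 − 22 = 1
n=41: ⌊(42·449)/792⌋ − ⌊(41·449)/792⌋ = ⌊18858/792⌋ − ⌊18409/792⌋ = 23 − 23 = 0
n=42: ⌊(43·449)/792⌋ − ⌊(42·449)/792⌋ = ⌊19307/792⌋ − ⌊18858/792⌋ = 24 − 23 = 1
n=43: ⌊(44·449)/792⌋ − ⌊(43·449)/792⌋ = ⌊19756/792⌋ − ⌊19307/792⌋ = 24 − 24 = 0
n=44: ⌊(45·449)/792⌋ − ⌊(44·449)/792⌋ = ⌊20205/792⌋ − ⌊19756/792⌋ = 25 − 24 = 1
n=45: ⌊(46·449)/792⌋ − ⌊(45·449)/792⌋ = ⌊20654/792⌋ − ⌊20205/792⌋ = 26 − 25 = 1
n=46: ⌊(47·449)/792⌋ − ⌊(46·449)/792⌋ = ⌊21103/792⌋ − ⌊20654/792⌋ = 26 − 26 = 0
n=47: ⌊(48·449)/792⌋ − ⌊(47·449)/792⌋ = ⌊21552/792⌋ − ⌊21103/792⌋ = 27 − 26 = 1
n=48: ⌊(49·449)/792⌋ − ⌊(48·449)/792⌋ = ⌊22001/792⌋ − ⌊21552/792⌋ = 27 − 27 = 0
n=49: ⌊(50·449)/792⌋ − ⌊(49·449)/792⌋ = ⌊22450/792⌋ − ⌊22001/792⌋ = 28 − 27 = 1
n=50: ⌊(51·449)/792⌋ − ⌊(50·449)/792⌋ = ⌊22899/792⌋ − ⌊22450/792⌋ = 28 − 28 = 0
n=51: ⌊(52·449)/792⌋ − ⌊(51·449)/792⌋ = ⌊23348/792⌋ − ⌊22899/792⌋ = 29 − 28 = 1
n=52: ⌊(53·449)/792⌋ − ⌊(52·449)/792⌋ = ⌊23797/792⌋ − ⌊23348/792⌋ = 30 − 29 = 1
n=53: ⌊(54·449)/792⌋ − ⌊(53·449)/792⌋ = ⌊24246/792⌋ − ⌊23797/792⌋ = 30 − 30 = 0
n=54: ⌊(55·449)/792⌋ − ⌊(54·449)/792⌋ = ⌊24695/792⌋ − ⌊24246/792⌋ = 31 − 30 = 1
n=55: ⌊(56·449)/792⌋ − ⌊(55·449)/792⌋ = ⌊25144/792⌋ − ⌊24695/792⌋ = 31 − 31 = 0
n=56: ⌊(57·449)/792⌋ − ⌊(56·449)/792⌋ = ⌊25593/792⌋ − ⌊25144/792⌋ = 32 − 31 = 1
n=57: ⌊(58·449)/792⌋ − ⌊(57·449)/792⌋ = ⌊26042/792⌋ − ⌊25593/792⌋ = 32 − 32 = 0
n=58: ⌊(59·449)/792⌋ − ⌊(58·449)/792⌋ = ⌊26491/792⌋ − ⌊26042/792⌋ = 33 − 32 = 1
n=59: ⌊(60·449)/792⌋ − ⌊(59·449)/792⌋ = ⌊26940/792⌋ − ⌊26491/792⌋ = 34 − 33 = 1
n=60: ⌊(61·449)/792⌋ − ⌊(60·449)/792⌋ = ⌊27389/792⌋ − ⌊26940/792⌋ = 34 − 34 = 0
n=61: ⌊(62·449)/792⌋ − ⌊(61·449)/792⌋ = ⌊27838/792⌋ − ⌊27389/792⌋ = 35 − 34 = 1
n=62: ⌊(63·449)/792⌋ − ⌊(62·449)/792⌋ = ⌊28287/792⌋ − ⌊27838/792⌋ = 35 − 35 = 0
n=63: ⌊(64·449)/792⌋ − ⌊(63·449)/792⌋ = ⌊28736/792⌋ − ⌊28287/792⌋ = 36 − 35 = 1
n=64: ⌊(65·449)/792⌋ − ⌊(64·449)/792⌋ = ⌊29185/792⌋ − ⌊28736/792⌋ = 36 − 36 = 0
n=65: ⌊(66·449)/792⌋ − ⌊(65·449)/792⌋ = ⌊29634/792⌋ − ⌊29185/792⌋ = 37 − 36 = 1
n=66: ⌊(67·449)/792⌋ − ⌊(66·449)/792⌋ = ⌊30083/792⌋ − ⌊29634/792⌋ = 37 − 37 = 0
n=67: ⌊(68·449)/792⌋ − ⌊(67·449)/792⌋ = ⌊30532/792⌋ − ⌊30083/792⌋ = 38 − 37 = 1
n=68: ⌊(69·449)/792⌋ − ⌊(68·449)/792⌋ = ⌊30981/792⌋ − ⌊30532/792⌋ = 39 − 38 = 1
n=69: ⌊(70·449)/792⌋ − ⌊(69·449)/792⌋ = ⌊31430/792⌋ − ⌊30981/792⌋ = 39 − 39 = 0
n=70: ⌊(71·449)/792⌋ − ⌊(70·449)/792⌋ = ⌊31879/792⌋ − ⌊31430/792⌋ = 40 − 39 = 1
n=71: ⌊(72·449)/792⌋ − ⌊(71·449)/792⌋ = ⌊32328/792⌋ − ⌊31879/792⌋ = 40 − 40 = 0
n=72: ⌊(73·449)/792⌋ − ⌊(72·449)/792⌋ = ⌊32777/792⌋ − ⌊32328/792⌋ = 41 − 40 = 1
n=73: ⌊(74·449)/792⌋ − ⌊(73·449)/792⌋ = ⌊33226/792⌋ − ⌊32777/792⌋ = 41 − 41 = 0
n=74: ⌊(75·449)/792⌋ − ⌊(74·449)/792⌋ = ⌊33675/792⌋ − ⌊33226/792⌋ = 42 − 41 = 1


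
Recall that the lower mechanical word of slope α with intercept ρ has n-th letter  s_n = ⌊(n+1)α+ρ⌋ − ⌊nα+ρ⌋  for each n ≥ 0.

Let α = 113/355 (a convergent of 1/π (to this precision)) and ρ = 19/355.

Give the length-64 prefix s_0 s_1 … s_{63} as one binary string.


0010001001001001001001001000100100100100100100100010010010010010

n=0: ⌊(1·113+19)/355⌋ − ⌊(0·113+19)/355⌋ = ⌊132/355⌋ − ⌊19/355⌋ = 0 − 0 = 0
n=1: ⌊(2·113+19)/355⌋ − ⌊(1·113+19)/355⌋ = ⌊245/355⌋ − ⌊132/355⌋ = 0 − 0 = 0
n=2: ⌊(3·113+19)/355⌋ − ⌊(2·113+19)/355⌋ = ⌊358/355⌋ − ⌊245/355⌋ = 1 − 0 = 1
n=3: ⌊(4·113+19)/355⌋ − ⌊(3·113+19)/355⌋ = ⌊471/355⌋ − ⌊358/355⌋ = 1 − 1 = 0
n=4: ⌊(5·113+19)/355⌋ − ⌊(4·113+19)/355⌋ = ⌊584/355⌋ − ⌊471/355⌋ = 1 − 1 = 0
n=5: ⌊(6·113+19)/355⌋ − ⌊(5·113+19)/355⌋ = ⌊697/355⌋ − ⌊584/355⌋ = 1 − 1 = 0
n=6: ⌊(7·113+19)/355⌋ − ⌊(6·113+19)/355⌋ = ⌊810/355⌋ − ⌊697/355⌋ = 2 − 1 = 1
n=7: ⌊(8·113+19)/355⌋ − ⌊(7·113+19)/355⌋ = ⌊923/355⌋ − ⌊810/355⌋ = 2 − 2 = 0
n=8: ⌊(9·113+19)/355⌋ − ⌊(8·113+19)/355⌋ = ⌊1036/355⌋ − ⌊923/355⌋ = 2 − 2 = 0
n=9: ⌊(10·113+19)/355⌋ − ⌊(9·113+19)/355⌋ = ⌊1149/355⌋ − ⌊1036/355⌋ = 3 − 2 = 1
n=10: ⌊(11·113+19)/355⌋ − ⌊(10·113+19)/355⌋ = ⌊1262/355⌋ − ⌊1149/355⌋ = 3 − 3 = 0
n=11: ⌊(12·113+19)/355⌋ − ⌊(11·113+19)/355⌋ = ⌊1375/355⌋ − ⌊1262/355⌋ = 3 − 3 = 0
n=12: ⌊(13·113+19)/355⌋ − ⌊(12·113+19)/355⌋ = ⌊1488/355⌋ − ⌊1375/355⌋ = 4 − 3 = 1
n=13: ⌊(14·113+19)/355⌋ − ⌊(13·113+19)/355⌋ = ⌊1601/355⌋ − ⌊1488/355⌋ = 4 − 4 = 0
n=14: ⌊(15·113+19)/355⌋ − ⌊(14·113+19)/355⌋ = ⌊1714/355⌋ − ⌊1601/355⌋ = 4 − 4 = 0
n=15: ⌊(16·113+19)/355⌋ − ⌊(15·113+19)/355⌋ = ⌊1827/355⌋ − ⌊1714/355⌋ = 5 − 4 = 1
n=16: ⌊(17·113+19)/355⌋ − ⌊(16·113+19)/355⌋ = ⌊1940/355⌋ − ⌊1827/355⌋ = 5 − 5 = 0
n=17: ⌊(18·113+19)/355⌋ − ⌊(17·113+19)/355⌋ = ⌊2053/355⌋ − ⌊1940/355⌋ = 5 − 5 = 0
n=18: ⌊(19·113+19)/355⌋ − ⌊(18·113+19)/355⌋ = ⌊2166/355⌋ − ⌊2053/355⌋ = 6 − 5 = 1
n=19: ⌊(20·113+19)/355⌋ − ⌊(19·113+19)/355⌋ = ⌊2279/355⌋ − ⌊2166/355⌋ = 6 − 6 = 0
n=20: ⌊(21·113+19)/355⌋ − ⌊(20·113+19)/355⌋ = ⌊2392/355⌋ − ⌊2279/355⌋ = 6 − 6 = 0
n=21: ⌊(22·113+19)/355⌋ − ⌊(21·113+19)/355⌋ = ⌊2505/355⌋ − ⌊2392/355⌋ = 7 − 6 = 1
n=22: ⌊(23·113+19)/355⌋ − ⌊(22·113+19)/355⌋ = ⌊2618/355⌋ − ⌊2505/355⌋ = 7 − 7 = 0
n=23: ⌊(24·113+19)/355⌋ − ⌊(23·113+19)/355⌋ = ⌊2731/355⌋ − ⌊2618/355⌋ = 7 − 7 = 0
n=24: ⌊(25·113+19)/355⌋ − ⌊(24·113+19)/355⌋ = ⌊2844/355⌋ − ⌊2731/355⌋ = 8 − 7 = 1
n=25: ⌊(26·113+19)/355⌋ − ⌊(25·113+19)/355⌋ = ⌊2957/355⌋ − ⌊2844/355⌋ = 8 − 8 = 0
n=26: ⌊(27·113+19)/355⌋ − ⌊(26·113+19)/355⌋ = ⌊3070/355⌋ − ⌊2957/355⌋ = 8 − 8 = 0
n=27: ⌊(28·113+19)/355⌋ − ⌊(27·113+19)/355⌋ = ⌊3183/355⌋ − ⌊3070/355⌋ = 8 − 8 = 0
n=28: ⌊(29·113+19)/355⌋ − ⌊(28·113+19)/355⌋ = ⌊3296/355⌋ − ⌊3183/355⌋ = 9 − 8 = 1
n=29: ⌊(30·113+19)/355⌋ − ⌊(29·113+19)/355⌋ = ⌊3409/355⌋ − ⌊3296/355⌋ = 9 − 9 = 0
n=30: ⌊(31·113+19)/355⌋ − ⌊(30·113+19)/355⌋ = ⌊3522/355⌋ − ⌊3409/355⌋ = 9 − 9 = 0
n=31: ⌊(32·113+19)/355⌋ − ⌊(31·113+19)/355⌋ = ⌊3635/355⌋ − ⌊3522/355⌋ = 10 − 9 = 1
n=32: ⌊(33·113+19)/355⌋ − ⌊(32·113+19)/355⌋ = ⌊3748/355⌋ − ⌊3635/355⌋ = 10 − 10 = 0
n=33: ⌊(34·113+19)/355⌋ − ⌊(33·113+19)/355⌋ = ⌊3861/355⌋ − ⌊3748/355⌋ = 10 − 10 = 0
n=34: ⌊(35·113+19)/355⌋ − ⌊(34·113+19)/355⌋ = ⌊3974/355⌋ − ⌊3861/355⌋ = 11 − 10 = 1
n=35: ⌊(36·113+19)/355⌋ − ⌊(35·113+19)/355⌋ = ⌊4087/355⌋ − ⌊3974/355⌋ = 11 − 11 = 0
n=36: ⌊(37·113+19)/355⌋ − ⌊(36·113+19)/355⌋ = ⌊4200/355⌋ − ⌊4087/355⌋ = 11 − 11 = 0
n=37: ⌊(38·113+19)/355⌋ − ⌊(37·113+19)/355⌋ = ⌊4313/355⌋ − ⌊4200/355⌋ = 12 − 11 = 1
n=38: ⌊(39·113+19)/355⌋ − ⌊(38·113+19)/355⌋ = ⌊4426/355⌋ − ⌊4313/355⌋ = 12 − 12 = 0
n=39: ⌊(40·113+19)/355⌋ − ⌊(39·113+19)/355⌋ = ⌊4539/355⌋ − ⌊4426/355⌋ = 12 − 12 = 0
n=40: ⌊(41·113+19)/355⌋ − ⌊(40·113+19)/355⌋ = ⌊4652/355⌋ − ⌊4539/355⌋ = 13 − 12 = 1
n=41: ⌊(42·113+19)/355⌋ − ⌊(41·113+19)/355⌋ = ⌊4765/355⌋ − ⌊4652/355⌋ = 13 − 13 = 0
n=42: ⌊(43·113+19)/355⌋ − ⌊(42·113+19)/355⌋ = ⌊4878/355⌋ − ⌊4765/355⌋ = 13 − 13 = 0
n=43: ⌊(44·113+19)/355⌋ − ⌊(43·113+19)/355⌋ = ⌊4991/355⌋ − ⌊4878/355⌋ = 14 − 13 = 1
n=44: ⌊(45·113+19)/355⌋ − ⌊(44·113+19)/355⌋ = ⌊5104/355⌋ − ⌊4991/355⌋ = 14 − 14 = 0
n=45: ⌊(46·113+19)/355⌋ − ⌊(45·113+19)/355⌋ = ⌊5217/355⌋ − ⌊5104/355⌋ = 14 − 14 = 0
n=46: ⌊(47·113+19)/355⌋ − ⌊(46·113+19)/355⌋ = ⌊5330/355⌋ − ⌊5217/355⌋ = 15 − 14 = 1
n=47: ⌊(48·113+19)/355⌋ − ⌊(47·113+19)/355⌋ = ⌊5443/355⌋ − ⌊5330/355⌋ = 15 − 15 = 0
n=48: ⌊(49·113+19)/355⌋ − ⌊(48·113+19)/355⌋ = ⌊5556/355⌋ − ⌊5443/355⌋ = 15 − 15 = 0
n=49: ⌊(50·113+19)/355⌋ − ⌊(49·113+19)/355⌋ = ⌊5669/355⌋ − ⌊5556/355⌋ = 15 − 15 = 0
n=50: ⌊(51·113+19)/355⌋ − ⌊(50·113+19)/355⌋ = ⌊5782/355⌋ − ⌊5669/355⌋ = 16 − 15 = 1
n=51: ⌊(52·113+19)/355⌋ − ⌊(51·113+19)/355⌋ = ⌊5895/355⌋ − ⌊5782/355⌋ = 16 − 16 = 0
n=52: ⌊(53·113+19)/355⌋ − ⌊(52·113+19)/355⌋ = ⌊6008/355⌋ − ⌊5895/355⌋ = 16 − 16 = 0
n=53: ⌊(54·113+19)/355⌋ − ⌊(53·113+19)/355⌋ = ⌊6121/355⌋ − ⌊6008/355⌋ = 17 − 16 = 1
n=54: ⌊(55·113+19)/355⌋ − ⌊(54·113+19)/355⌋ = ⌊6234/355⌋ − ⌊6121/355⌋ = 17 − 17 = 0
n=55: ⌊(56·113+19)/355⌋ − ⌊(55·113+19)/355⌋ = ⌊6347/355⌋ − ⌊6234/355⌋ = 17 − 17 = 0
n=56: ⌊(57·113+19)/355⌋ − ⌊(56·113+19)/355⌋ = ⌊6460/355⌋ − ⌊6347/355⌋ = 18 − 17 = 1
n=57: ⌊(58·113+19)/355⌋ − ⌊(57·113+19)/355⌋ = ⌊6573/355⌋ − ⌊6460/355⌋ = 18 − 18 = 0
n=58: ⌊(59·113+19)/355⌋ − ⌊(58·113+19)/355⌋ = ⌊6686/355⌋ − ⌊6573/355⌋ = 18 − 18 = 0
n=59: ⌊(60·113+19)/355⌋ − ⌊(59·113+19)/355⌋ = ⌊6799/355⌋ − ⌊6686/355⌋ = 19 − 18 = 1
n=60: ⌊(61·113+19)/355⌋ − ⌊(60·113+19)/355⌋ = ⌊6912/355⌋ − ⌊6799/355⌋ = 19 − 19 = 0
n=61: ⌊(62·113+19)/355⌋ − ⌊(61·113+19)/355⌋ = ⌊7025/355⌋ − ⌊6912/355⌋ = 19 − 19 = 0
n=62: ⌊(63·113+19)/355⌋ − ⌊(62·113+19)/355⌋ = ⌊7138/355⌋ − ⌊7025/355⌋ = 20 − 19 = 1
n=63: ⌊(64·113+19)/355⌋ − ⌊(63·113+19)/355⌋ = ⌊7251/355⌋ − ⌊7138/355⌋ = 20 − 20 = 0


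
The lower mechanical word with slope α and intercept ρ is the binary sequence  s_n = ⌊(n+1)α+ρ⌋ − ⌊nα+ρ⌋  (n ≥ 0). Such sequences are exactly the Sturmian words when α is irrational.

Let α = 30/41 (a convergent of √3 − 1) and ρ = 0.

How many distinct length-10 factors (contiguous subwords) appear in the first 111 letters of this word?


t_n = ⌊(n·30)/41⌋ for n = 0 … 111:
  n=0…9: ⌊0/41⌋=0 ⌊30/41⌋=0 ⌊60/41⌋=1 ⌊90/41⌋=2 ⌊120/41⌋=2 ⌊150/41⌋=3 ⌊180/41⌋=4 ⌊210/41⌋=5 ⌊240/41⌋=5 ⌊270/41⌋=6
  n=10…19: ⌊300/41⌋=7 ⌊330/41⌋=8 ⌊360/41⌋=8 ⌊390/41⌋=9 ⌊420/41⌋=10 ⌊450/41⌋=10 ⌊480/41⌋=11 ⌊510/41⌋=12 ⌊540/41⌋=13 ⌊570/41⌋=13
  n=20…29: ⌊600/41⌋=14 ⌊630/41⌋=15 ⌊660/41⌋=16 ⌊690/41⌋=16 ⌊720/41⌋=17 ⌊750/41⌋=18 ⌊780/41⌋=19 ⌊810/41⌋=19 ⌊840/41⌋=20 ⌊870/41⌋=21
  n=30…39: ⌊900/41⌋=21 ⌊930/41⌋=22 ⌊960/41⌋=23 ⌊990/41⌋=24 ⌊1020/41⌋=24 ⌊1050/41⌋=25 ⌊1080/41⌋=26 ⌊1110/41⌋=27 ⌊1140/41⌋=27 ⌊1170/41⌋=28
  n=40…49: ⌊1200/41⌋=29 ⌊1230/41⌋=30 ⌊1260/41⌋=30 ⌊1290/41⌋=31 ⌊1320/41⌋=32 ⌊1350/41⌋=32 ⌊1380/41⌋=33 ⌊1410/41⌋=34 ⌊1440/41⌋=35 ⌊1470/41⌋=35
  n=50…59: ⌊1500/41⌋=36 ⌊1530/41⌋=37 ⌊1560/41⌋=38 ⌊1590/41⌋=38 ⌊1620/41⌋=39 ⌊1650/41⌋=40 ⌊1680/41⌋=40 ⌊1710/41⌋=41 ⌊1740/41⌋=42 ⌊1770/41⌋=43
  n=60…69: ⌊1800/41⌋=43 ⌊1830/41⌋=44 ⌊1860/41⌋=45 ⌊1890/41⌋=46 ⌊1920/41⌋=46 ⌊1950/41⌋=47 ⌊1980/41⌋=48 ⌊2010/41⌋=49 ⌊2040/41⌋=49 ⌊2070/41⌋=50
  n=70…79: ⌊2100/41⌋=51 ⌊2130/41⌋=51 ⌊2160/41⌋=52 ⌊2190/41⌋=53 ⌊2220/41⌋=54 ⌊2250/41⌋=54 ⌊2280/41⌋=55 ⌊2310/41⌋=56 ⌊2340/41⌋=57 ⌊2370/41⌋=57
  n=80…89: ⌊2400/41⌋=58 ⌊2430/41⌋=59 ⌊2460/41⌋=60 ⌊2490/41⌋=60 ⌊2520/41⌋=61 ⌊2550/41⌋=62 ⌊2580/41⌋=62 ⌊2610/41⌋=63 ⌊2640/41⌋=64 ⌊2670/41⌋=65
  n=90…99: ⌊2700/41⌋=65 ⌊2730/41⌋=66 ⌊2760/41⌋=67 ⌊2790/41⌋=68 ⌊2820/41⌋=68 ⌊2850/41⌋=69 ⌊2880/41⌋=70 ⌊2910/41⌋=70 ⌊2940/41⌋=71 ⌊2970/41⌋=72
  n=100…109: ⌊3000/41⌋=73 ⌊3030/41⌋=73 ⌊3060/41⌋=74 ⌊3090/41⌋=75 ⌊3120/41⌋=76 ⌊3150/41⌋=76 ⌊3180/41⌋=77 ⌊3210/41⌋=78 ⌊3240/41⌋=79 ⌊3270/41⌋=79
  n=110…111: ⌊3300/41⌋=80 ⌊3330/41⌋=81
s_n = t_(n+1) − t_n for n = 0 … 110 gives
prefix = 011011101110110111011101110110111011101110110111011101101110111011101101110111011101101110111011011101110111011
slide a length-10 window over [0..9] … [101..110] (102 windows); first occurrence of each distinct factor:
  [  0..  9] 0110111011
  [  1.. 10] 1101110111
  [  2.. 11] 1011101110
  [  3.. 12] 0111011101
  [  4.. 13] 1110111011
  [  5.. 14] 1101110110
  [  6.. 15] 1011101101
  [  7.. 16] 0111011011
  [  8.. 17] 1110110111
  [  9.. 18] 1101101110
  [ 10.. 19] 1011011101
  (the other 91 windows repeat one of these)
distinct factors: {0110111011, 0111011011, 0111011101, 1011011101, 1011101101, 1011101110, 1101101110, 1101110110, 1101110111, 1110110111, 1110111011}
count = 11  (Sturmian bound for length 10 is 11)

11


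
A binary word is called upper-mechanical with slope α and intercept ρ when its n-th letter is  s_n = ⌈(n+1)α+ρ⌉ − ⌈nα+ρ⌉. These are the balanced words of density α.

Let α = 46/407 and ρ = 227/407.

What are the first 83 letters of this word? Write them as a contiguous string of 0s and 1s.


00010000000010000000010000000010000000010000000010000000010000000100000000100000000

n=0: ⌈(1·46+227)/407⌉ − ⌈(0·46+227)/407⌉ = ⌈273/407⌉ − ⌈227/407⌉ = 1 − 1 = 0
n=1: ⌈(2·46+227)/407⌉ − ⌈(1·46+227)/407⌉ = ⌈319/407⌉ − ⌈273/407⌉ = 1 − 1 = 0
n=2: ⌈(3·46+227)/407⌉ − ⌈(2·46+227)/407⌉ = ⌈365/407⌉ − ⌈319/407⌉ = 1 − 1 = 0
n=3: ⌈(4·46+227)/407⌉ − ⌈(3·46+227)/407⌉ = ⌈411/407⌉ − ⌈365/407⌉ = 2 − 1 = 1
n=4: ⌈(5·46+227)/407⌉ − ⌈(4·46+227)/407⌉ = ⌈457/407⌉ − ⌈411/407⌉ = 2 − 2 = 0
n=5: ⌈(6·46+227)/407⌉ − ⌈(5·46+227)/407⌉ = ⌈503/407⌉ − ⌈457/407⌉ = 2 − 2 = 0
n=6: ⌈(7·46+227)/407⌉ − ⌈(6·46+227)/407⌉ = ⌈549/407⌉ − ⌈503/407⌉ = 2 − 2 = 0
n=7: ⌈(8·46+227)/407⌉ − ⌈(7·46+227)/407⌉ = ⌈595/407⌉ − ⌈549/407⌉ = 2 − 2 = 0
n=8: ⌈(9·46+227)/407⌉ − ⌈(8·46+227)/407⌉ = ⌈641/407⌉ − ⌈595/407⌉ = 2 − 2 = 0
n=9: ⌈(10·46+227)/407⌉ − ⌈(9·46+227)/407⌉ = ⌈687/407⌉ − ⌈641/407⌉ = 2 − 2 = 0
n=10: ⌈(11·46+227)/407⌉ − ⌈(10·46+227)/407⌉ = ⌈733/407⌉ − ⌈687/407⌉ = 2 − 2 = 0
n=11: ⌈(12·46+227)/407⌉ − ⌈(11·46+227)/407⌉ = ⌈779/407⌉ − ⌈733/407⌉ = 2 − 2 = 0
n=12: ⌈(13·46+227)/407⌉ − ⌈(12·46+227)/407⌉ = ⌈825/407⌉ − ⌈779/407⌉ = 3 − 2 = 1
n=13: ⌈(14·46+227)/407⌉ − ⌈(13·46+227)/407⌉ = ⌈871/407⌉ − ⌈825/407⌉ = 3 − 3 = 0
n=14: ⌈(15·46+227)/407⌉ − ⌈(14·46+227)/407⌉ = ⌈917/407⌉ − ⌈871/407⌉ = 3 − 3 = 0
n=15: ⌈(16·46+227)/407⌉ − ⌈(15·46+227)/407⌉ = ⌈963/407⌉ − ⌈917/407⌉ = 3 − 3 = 0
n=16: ⌈(17·46+227)/407⌉ − ⌈(16·46+227)/407⌉ = ⌈1009/407⌉ − ⌈963/407⌉ = 3 − 3 = 0
n=17: ⌈(18·46+227)/407⌉ − ⌈(17·46+227)/407⌉ = ⌈1055/407⌉ − ⌈1009/407⌉ = 3 − 3 = 0
n=18: ⌈(19·46+227)/407⌉ − ⌈(18·46+227)/407⌉ = ⌈1101/407⌉ − ⌈1055/407⌉ = 3 − 3 = 0
n=19: ⌈(20·46+227)/407⌉ − ⌈(19·46+227)/407⌉ = ⌈1147/407⌉ − ⌈1101/407⌉ = 3 − 3 = 0
n=20: ⌈(21·46+227)/407⌉ − ⌈(20·46+227)/407⌉ = ⌈1193/407⌉ − ⌈1147/407⌉ = 3 − 3 = 0
n=21: ⌈(22·46+227)/407⌉ − ⌈(21·46+227)/407⌉ = ⌈1239/407⌉ − ⌈1193/407⌉ = 4 − 3 = 1
n=22: ⌈(23·46+227)/407⌉ − ⌈(22·46+227)/407⌉ = ⌈1285/407⌉ − ⌈1239/407⌉ = 4 − 4 = 0
n=23: ⌈(24·46+227)/407⌉ − ⌈(23·46+227)/407⌉ = ⌈1331/407⌉ − ⌈1285/407⌉ = 4 − 4 = 0
n=24: ⌈(25·46+227)/407⌉ − ⌈(24·46+227)/407⌉ = ⌈1377/407⌉ − ⌈1331/407⌉ = 4 − 4 = 0
n=25: ⌈(26·46+227)/407⌉ − ⌈(25·46+227)/407⌉ = ⌈1423/407⌉ − ⌈1377/407⌉ = 4 − 4 = 0
n=26: ⌈(27·46+227)/407⌉ − ⌈(26·46+227)/407⌉ = ⌈1469/407⌉ − ⌈1423/407⌉ = 4 − 4 = 0
n=27: ⌈(28·46+227)/407⌉ − ⌈(27·46+227)/407⌉ = ⌈1515/407⌉ − ⌈1469/407⌉ = 4 − 4 = 0
n=28: ⌈(29·46+227)/407⌉ − ⌈(28·46+227)/407⌉ = ⌈1561/407⌉ − ⌈1515/407⌉ = 4 − 4 = 0
n=29: ⌈(30·46+227)/407⌉ − ⌈(29·46+227)/407⌉ = ⌈1607/407⌉ − ⌈1561/407⌉ = 4 − 4 = 0
n=30: ⌈(31·46+227)/407⌉ − ⌈(30·46+227)/407⌉ = ⌈1653/407⌉ − ⌈1607/407⌉ = 5 − 4 = 1
n=31: ⌈(32·46+227)/407⌉ − ⌈(31·46+227)/407⌉ = ⌈1699/407⌉ − ⌈1653/407⌉ = 5 − 5 = 0
n=32: ⌈(33·46+227)/407⌉ − ⌈(32·46+227)/407⌉ = ⌈1745/407⌉ − ⌈1699/407⌉ = 5 − 5 = 0
n=33: ⌈(34·46+227)/407⌉ − ⌈(33·46+227)/407⌉ = ⌈1791/407⌉ − ⌈1745/407⌉ = 5 − 5 = 0
n=34: ⌈(35·46+227)/407⌉ − ⌈(34·46+227)/407⌉ = ⌈1837/407⌉ − ⌈1791/407⌉ = 5 − 5 = 0
n=35: ⌈(36·46+227)/407⌉ − ⌈(35·46+227)/407⌉ = ⌈1883/407⌉ − ⌈1837/407⌉ = 5 − 5 = 0
n=36: ⌈(37·46+227)/407⌉ − ⌈(36·46+227)/407⌉ = ⌈1929/407⌉ − ⌈1883/407⌉ = 5 − 5 = 0
n=37: ⌈(38·46+227)/407⌉ − ⌈(37·46+227)/407⌉ = ⌈1975/407⌉ − ⌈1929/407⌉ = 5 − 5 = 0
n=38: ⌈(39·46+227)/407⌉ − ⌈(38·46+227)/407⌉ = ⌈2021/407⌉ − ⌈1975/407⌉ = 5 − 5 = 0
n=39: ⌈(40·46+227)/407⌉ − ⌈(39·46+227)/407⌉ = ⌈2067/407⌉ − ⌈2021/407⌉ = 6 − 5 = 1
n=40: ⌈(41·46+227)/407⌉ − ⌈(40·46+227)/407⌉ = ⌈2113/407⌉ − ⌈2067/407⌉ = 6 − 6 = 0
n=41: ⌈(42·46+227)/407⌉ − ⌈(41·46+227)/407⌉ = ⌈2159/407⌉ − ⌈2113/407⌉ = 6 − 6 = 0
n=42: ⌈(43·46+227)/407⌉ − ⌈(42·46+227)/407⌉ = ⌈2205/407⌉ − ⌈2159/407⌉ = 6 − 6 = 0
n=43: ⌈(44·46+227)/407⌉ − ⌈(43·46+227)/407⌉ = ⌈2251/407⌉ − ⌈2205/407⌉ = 6 − 6 = 0
n=44: ⌈(45·46+227)/407⌉ − ⌈(44·46+227)/407⌉ = ⌈2297/407⌉ − ⌈2251/407⌉ = 6 − 6 = 0
n=45: ⌈(46·46+227)/407⌉ − ⌈(45·46+227)/407⌉ = ⌈2343/407⌉ − ⌈2297/407⌉ = 6 − 6 = 0
n=46: ⌈(47·46+227)/407⌉ − ⌈(46·46+227)/407⌉ = ⌈2389/407⌉ − ⌈2343/407⌉ = 6 − 6 = 0
n=47: ⌈(48·46+227)/407⌉ − ⌈(47·46+227)/407⌉ = ⌈2435/407⌉ − ⌈2389/407⌉ = 6 − 6 = 0
n=48: ⌈(49·46+227)/407⌉ − ⌈(48·46+227)/407⌉ = ⌈2481/407⌉ − ⌈2435/407⌉ = 7 − 6 = 1
n=49: ⌈(50·46+227)/407⌉ − ⌈(49·46+227)/407⌉ = ⌈2527/407⌉ − ⌈2481/407⌉ = 7 − 7 = 0
n=50: ⌈(51·46+227)/407⌉ − ⌈(50·46+227)/407⌉ = ⌈2573/407⌉ − ⌈2527/407⌉ = 7 − 7 = 0
n=51: ⌈(52·46+227)/407⌉ − ⌈(51·46+227)/407⌉ = ⌈2619/407⌉ − ⌈2573/407⌉ = 7 − 7 = 0
n=52: ⌈(53·46+227)/407⌉ − ⌈(52·46+227)/407⌉ = ⌈2665/407⌉ − ⌈2619/407⌉ = 7 − 7 = 0
n=53: ⌈(54·46+227)/407⌉ − ⌈(53·46+227)/407⌉ = ⌈2711/407⌉ − ⌈2665/407⌉ = 7 − 7 = 0
n=54: ⌈(55·46+227)/407⌉ − ⌈(54·46+227)/407⌉ = ⌈2757/407⌉ − ⌈2711/407⌉ = 7 − 7 = 0
n=55: ⌈(56·46+227)/407⌉ − ⌈(55·46+227)/407⌉ = ⌈2803/407⌉ − ⌈2757/407⌉ = 7 − 7 = 0
n=56: ⌈(57·46+227)/407⌉ − ⌈(56·46+227)/407⌉ = ⌈2849/407⌉ − ⌈2803/407⌉ = 7 − 7 = 0
n=57: ⌈(58·46+227)/407⌉ − ⌈(57·46+227)/407⌉ = ⌈2895/407⌉ − ⌈2849/407⌉ = 8 − 7 = 1
n=58: ⌈(59·46+227)/407⌉ − ⌈(58·46+227)/407⌉ = ⌈2941/407⌉ − ⌈2895/407⌉ = 8 − 8 = 0
n=59: ⌈(60·46+227)/407⌉ − ⌈(59·46+227)/407⌉ = ⌈2987/407⌉ − ⌈2941/407⌉ = 8 − 8 = 0
n=60: ⌈(61·46+227)/407⌉ − ⌈(60·46+227)/407⌉ = ⌈3033/407⌉ − ⌈2987/407⌉ = 8 − 8 = 0
n=61: ⌈(62·46+227)/407⌉ − ⌈(61·46+227)/407⌉ = ⌈3079/407⌉ − ⌈3033/407⌉ = 8 − 8 = 0
n=62: ⌈(63·46+227)/407⌉ − ⌈(62·46+227)/407⌉ = ⌈3125/407⌉ − ⌈3079/407⌉ = 8 − 8 = 0
n=63: ⌈(64·46+227)/407⌉ − ⌈(63·46+227)/407⌉ = ⌈3171/407⌉ − ⌈3125/407⌉ = 8 − 8 = 0
n=64: ⌈(65·46+227)/407⌉ − ⌈(64·46+227)/407⌉ = ⌈3217/407⌉ − ⌈3171/407⌉ = 8 − 8 = 0
n=65: ⌈(66·46+227)/407⌉ − ⌈(65·46+227)/407⌉ = ⌈3263/407⌉ − ⌈3217/407⌉ = 9 − 8 = 1
n=66: ⌈(67·46+227)/407⌉ − ⌈(66·46+227)/407⌉ = ⌈3309/407⌉ − ⌈3263/407⌉ = 9 − 9 = 0
n=67: ⌈(68·46+227)/407⌉ − ⌈(67·46+227)/407⌉ = ⌈3355/407⌉ − ⌈3309/407⌉ = 9 − 9 = 0
n=68: ⌈(69·46+227)/407⌉ − ⌈(68·46+227)/407⌉ = ⌈3401/407⌉ − ⌈3355/407⌉ = 9 − 9 = 0
n=69: ⌈(70·46+227)/407⌉ − ⌈(69·46+227)/407⌉ = ⌈3447/407⌉ − ⌈3401/407⌉ = 9 − 9 = 0
n=70: ⌈(71·46+227)/407⌉ − ⌈(70·46+227)/407⌉ = ⌈3493/407⌉ − ⌈3447/407⌉ = 9 − 9 = 0
n=71: ⌈(72·46+227)/407⌉ − ⌈(71·46+227)/407⌉ = ⌈3539/407⌉ − ⌈3493/407⌉ = 9 − 9 = 0
n=72: ⌈(73·46+227)/407⌉ − ⌈(72·46+227)/407⌉ = ⌈3585/407⌉ − ⌈3539/407⌉ = 9 − 9 = 0
n=73: ⌈(74·46+227)/407⌉ − ⌈(73·46+227)/407⌉ = ⌈3631/407⌉ − ⌈3585/407⌉ = 9 − 9 = 0
n=74: ⌈(75·46+227)/407⌉ − ⌈(74·46+227)/407⌉ = ⌈3677/407⌉ − ⌈3631/407⌉ = 10 − 9 = 1
n=75: ⌈(76·46+227)/407⌉ − ⌈(75·46+227)/407⌉ = ⌈3723/407⌉ − ⌈3677/407⌉ = 10 − 10 = 0
n=76: ⌈(77·46+227)/407⌉ − ⌈(76·46+227)/407⌉ = ⌈3769/407⌉ − ⌈3723/407⌉ = 10 − 10 = 0
n=77: ⌈(78·46+227)/407⌉ − ⌈(77·46+227)/407⌉ = ⌈3815/407⌉ − ⌈3769/407⌉ = 10 − 10 = 0
n=78: ⌈(79·46+227)/407⌉ − ⌈(78·46+227)/407⌉ = ⌈3861/407⌉ − ⌈3815/407⌉ = 10 − 10 = 0
n=79: ⌈(80·46+227)/407⌉ − ⌈(79·46+227)/407⌉ = ⌈3907/407⌉ − ⌈3861/407⌉ = 10 − 10 = 0
n=80: ⌈(81·46+227)/407⌉ − ⌈(80·46+227)/407⌉ = ⌈3953/407⌉ − ⌈3907/407⌉ = 10 − 10 = 0
n=81: ⌈(82·46+227)/407⌉ − ⌈(81·46+227)/407⌉ = ⌈3999/407⌉ − ⌈3953/407⌉ = 10 − 10 = 0
n=82: ⌈(83·46+227)/407⌉ − ⌈(82·46+227)/407⌉ = ⌈4045/407⌉ − ⌈3999/407⌉ = 10 − 10 = 0


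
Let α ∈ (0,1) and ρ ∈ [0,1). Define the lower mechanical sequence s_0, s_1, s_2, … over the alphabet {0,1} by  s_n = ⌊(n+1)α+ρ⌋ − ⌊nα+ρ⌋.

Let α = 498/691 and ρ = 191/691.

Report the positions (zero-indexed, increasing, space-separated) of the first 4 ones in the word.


1 2 3 5

n=0: ⌊689/691⌋−⌊191/691⌋ = 0−0 = 0
n=1: ⌊1187/691⌋−⌊689/691⌋ = 1−0 = 1  ← one
n=2: ⌊1685/691⌋−⌊1187/691⌋ = 2−1 = 1  ← one
n=3: ⌊2183/691⌋−⌊1685/691⌋ = 3−2 = 1  ← one
n=4: ⌊2681/691⌋−⌊2183/691⌋ = 3−3 = 0
n=5: ⌊3179/691⌋−⌊2681/691⌋ = 4−3 = 1  ← one
positions of the first 4 ones: 1 2 3 5


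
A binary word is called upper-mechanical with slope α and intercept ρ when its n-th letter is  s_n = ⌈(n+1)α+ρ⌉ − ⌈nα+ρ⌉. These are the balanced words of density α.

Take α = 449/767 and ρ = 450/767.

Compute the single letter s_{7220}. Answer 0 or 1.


0

(n+1)α + ρ = (7221·449 + 450) / 767 = 3242679/767
nα + ρ     = (7220·449 + 450) / 767 = 3242230/767
⌈3242679/767⌉ = 4228,  ⌈3242230/767⌉ = 4228
s_{7220} = 4228 − 4228 = 0


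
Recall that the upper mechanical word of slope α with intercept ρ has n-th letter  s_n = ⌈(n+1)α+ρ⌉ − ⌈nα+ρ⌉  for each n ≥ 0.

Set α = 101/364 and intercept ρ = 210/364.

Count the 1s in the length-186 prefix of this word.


52

#1s = Σ_{n=0}^{185} s_n = Σ_{n=0}^{185} (⌈(n+1)α+ρ⌉ − ⌈nα+ρ⌉)
the sum telescopes: every ⌈nα+ρ⌉ with 0 < n < 186 appears once with + and once with −, leaving ⌈186α+ρ⌉ − ⌈0·α+ρ⌉
186α + ρ = (186·101 + 210) / 364 = 18996/364
ρ = 210/364
⌈18996/364⌉ = 53,  ⌈210/364⌉ = 1
#1s = 53 − 1 = 52


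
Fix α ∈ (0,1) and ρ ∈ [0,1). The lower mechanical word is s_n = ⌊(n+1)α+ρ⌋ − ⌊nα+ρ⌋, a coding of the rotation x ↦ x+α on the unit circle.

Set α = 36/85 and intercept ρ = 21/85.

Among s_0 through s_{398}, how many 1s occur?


#1s = Σ_{n=0}^{398} s_n = Σ_{n=0}^{398} (⌊(n+1)α+ρ⌋ − ⌊nα+ρ⌋)
the sum telescopes: every ⌊nα+ρ⌋ with 0 < n < 399 appears once with + and once with −, leaving ⌊399α+ρ⌋ − ⌊0·α+ρ⌋
399α + ρ = (399·36 + 21) / 85 = 14385/85
ρ = 21/85
⌊14385/85⌋ = 169,  ⌊21/85⌋ = 0
#1s = 169 − 0 = 169

169
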